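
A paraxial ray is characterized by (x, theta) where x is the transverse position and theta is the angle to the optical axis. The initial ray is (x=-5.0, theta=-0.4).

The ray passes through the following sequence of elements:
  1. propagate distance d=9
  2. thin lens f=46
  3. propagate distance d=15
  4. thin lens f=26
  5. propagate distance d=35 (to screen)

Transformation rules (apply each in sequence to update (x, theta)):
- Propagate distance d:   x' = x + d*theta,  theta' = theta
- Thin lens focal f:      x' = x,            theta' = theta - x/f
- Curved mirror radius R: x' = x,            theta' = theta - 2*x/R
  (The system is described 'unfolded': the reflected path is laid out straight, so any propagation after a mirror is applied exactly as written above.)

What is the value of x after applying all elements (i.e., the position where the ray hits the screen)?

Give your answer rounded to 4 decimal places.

Answer: -3.3734

Derivation:
Initial: x=-5.0000 theta=-0.4000
After 1 (propagate distance d=9): x=-8.6000 theta=-0.4000
After 2 (thin lens f=46): x=-8.6000 theta=-49/230 (≈-0.2130)
After 3 (propagate distance d=15): x=-2713/230 (≈-11.7957) theta=-49/230 (≈-0.2130)
After 4 (thin lens f=26): x=-2713/230 (≈-11.7957) theta=1439/5980 (≈0.2406)
After 5 (propagate distance d=35 (to screen)): x=-20173/5980 (≈-3.3734) theta=1439/5980 (≈0.2406)
Rounded to 4 decimal places: x = -3.3734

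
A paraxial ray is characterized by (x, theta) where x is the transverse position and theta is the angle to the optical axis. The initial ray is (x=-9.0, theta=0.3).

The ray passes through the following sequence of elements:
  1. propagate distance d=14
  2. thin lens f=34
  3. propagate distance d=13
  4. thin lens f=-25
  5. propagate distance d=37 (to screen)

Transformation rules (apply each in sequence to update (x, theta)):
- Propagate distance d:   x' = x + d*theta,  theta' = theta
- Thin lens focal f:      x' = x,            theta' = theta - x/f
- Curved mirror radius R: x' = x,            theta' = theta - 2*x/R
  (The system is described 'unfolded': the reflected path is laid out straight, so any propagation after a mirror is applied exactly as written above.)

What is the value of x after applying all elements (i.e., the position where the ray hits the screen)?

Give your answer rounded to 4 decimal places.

Initial: x=-9.0000 theta=0.3000
After 1 (propagate distance d=14): x=-4.8000 theta=0.3000
After 2 (thin lens f=34): x=-4.8000 theta=15/34 (≈0.4412)
After 3 (propagate distance d=13): x=159/170 (≈0.9353) theta=15/34 (≈0.4412)
After 4 (thin lens f=-25): x=159/170 (≈0.9353) theta=1017/2125 (≈0.4786)
After 5 (propagate distance d=37 (to screen)): x=79233/4250 (≈18.6431) theta=1017/2125 (≈0.4786)
Rounded to 4 decimal places: x = 18.6431

Answer: 18.6431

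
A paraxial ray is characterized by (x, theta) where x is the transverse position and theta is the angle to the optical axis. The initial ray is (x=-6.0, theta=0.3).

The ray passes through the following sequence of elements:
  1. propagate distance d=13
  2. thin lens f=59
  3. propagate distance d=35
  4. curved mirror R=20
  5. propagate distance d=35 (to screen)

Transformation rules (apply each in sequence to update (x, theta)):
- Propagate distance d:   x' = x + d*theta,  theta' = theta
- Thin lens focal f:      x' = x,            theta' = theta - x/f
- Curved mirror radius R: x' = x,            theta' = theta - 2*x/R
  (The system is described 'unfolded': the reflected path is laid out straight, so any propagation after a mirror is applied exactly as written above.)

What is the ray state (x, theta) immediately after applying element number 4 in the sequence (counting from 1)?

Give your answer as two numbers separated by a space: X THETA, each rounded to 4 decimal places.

Answer: 9.6458 -0.6290

Derivation:
Initial: x=-6.0000 theta=0.3000
After 1 (propagate distance d=13): x=-2.1000 theta=0.3000
After 2 (thin lens f=59): x=-2.1000 theta=99/295 (≈0.3356)
After 3 (propagate distance d=35): x=5691/590 (≈9.6458) theta=99/295 (≈0.3356)
After 4 (curved mirror R=20): x=5691/590 (≈9.6458) theta=-3711/5900 (≈-0.6290)
Rounded to 4 decimal places: x = 9.6458, theta = -0.6290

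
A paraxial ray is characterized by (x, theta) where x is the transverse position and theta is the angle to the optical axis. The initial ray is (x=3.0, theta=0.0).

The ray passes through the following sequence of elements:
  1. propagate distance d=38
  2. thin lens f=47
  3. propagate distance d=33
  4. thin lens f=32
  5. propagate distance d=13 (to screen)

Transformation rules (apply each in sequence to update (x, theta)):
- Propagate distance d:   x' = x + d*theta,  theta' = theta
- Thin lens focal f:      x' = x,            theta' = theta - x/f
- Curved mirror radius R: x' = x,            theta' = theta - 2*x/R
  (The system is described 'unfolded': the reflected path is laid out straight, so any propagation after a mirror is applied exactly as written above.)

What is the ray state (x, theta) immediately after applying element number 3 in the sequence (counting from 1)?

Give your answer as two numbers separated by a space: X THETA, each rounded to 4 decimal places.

Answer: 0.8936 -0.0638

Derivation:
Initial: x=3.0000 theta=0.0000
After 1 (propagate distance d=38): x=3.0000 theta=0.0000
After 2 (thin lens f=47): x=3.0000 theta=-3/47 (≈-0.0638)
After 3 (propagate distance d=33): x=42/47 (≈0.8936) theta=-3/47 (≈-0.0638)
Rounded to 4 decimal places: x = 0.8936, theta = -0.0638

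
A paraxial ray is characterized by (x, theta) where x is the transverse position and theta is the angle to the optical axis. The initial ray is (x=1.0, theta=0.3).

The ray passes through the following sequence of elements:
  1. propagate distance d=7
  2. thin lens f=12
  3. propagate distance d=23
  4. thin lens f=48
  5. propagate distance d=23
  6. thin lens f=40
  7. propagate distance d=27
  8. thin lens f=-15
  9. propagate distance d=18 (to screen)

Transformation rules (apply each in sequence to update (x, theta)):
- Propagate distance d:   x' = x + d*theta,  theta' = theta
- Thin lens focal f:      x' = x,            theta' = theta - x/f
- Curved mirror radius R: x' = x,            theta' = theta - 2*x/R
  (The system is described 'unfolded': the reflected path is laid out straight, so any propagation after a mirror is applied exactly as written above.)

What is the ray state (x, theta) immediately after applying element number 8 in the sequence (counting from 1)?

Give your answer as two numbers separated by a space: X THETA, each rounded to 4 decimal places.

Initial: x=1.0000 theta=0.3000
After 1 (propagate distance d=7): x=3.1000 theta=0.3000
After 2 (thin lens f=12): x=3.1000 theta=1/24 (≈0.0417)
After 3 (propagate distance d=23): x=487/120 (≈4.0583) theta=1/24 (≈0.0417)
After 4 (thin lens f=48): x=487/120 (≈4.0583) theta=-247/5760 (≈-0.0429)
After 5 (propagate distance d=23): x=3539/1152 (≈3.0720) theta=-247/5760 (≈-0.0429)
After 6 (thin lens f=40): x=3539/1152 (≈3.0720) theta=-1103/9216 (≈-0.1197)
After 7 (propagate distance d=27): x=-1469/9216 (≈-0.1594) theta=-1103/9216 (≈-0.1197)
After 8 (thin lens f=-15): x=-1469/9216 (≈-0.1594) theta=-9007/69120 (≈-0.1303)
Rounded to 4 decimal places: x = -0.1594, theta = -0.1303

Answer: -0.1594 -0.1303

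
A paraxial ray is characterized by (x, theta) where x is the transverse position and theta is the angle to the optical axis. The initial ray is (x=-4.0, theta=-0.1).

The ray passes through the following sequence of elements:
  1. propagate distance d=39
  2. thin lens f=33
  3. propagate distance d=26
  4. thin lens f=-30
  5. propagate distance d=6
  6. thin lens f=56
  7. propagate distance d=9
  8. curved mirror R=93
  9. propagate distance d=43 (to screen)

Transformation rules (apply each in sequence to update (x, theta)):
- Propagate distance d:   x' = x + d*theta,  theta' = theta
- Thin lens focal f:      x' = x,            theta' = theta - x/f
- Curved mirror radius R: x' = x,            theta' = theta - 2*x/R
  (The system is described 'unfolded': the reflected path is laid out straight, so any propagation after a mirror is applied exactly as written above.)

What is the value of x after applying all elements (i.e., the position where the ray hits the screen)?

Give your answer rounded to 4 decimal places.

Initial: x=-4.0000 theta=-0.1000
After 1 (propagate distance d=39): x=-7.9000 theta=-0.1000
After 2 (thin lens f=33): x=-7.9000 theta=23/165 (≈0.1394)
After 3 (propagate distance d=26): x=-1411/330 (≈-4.2758) theta=23/165 (≈0.1394)
After 4 (thin lens f=-30): x=-1411/330 (≈-4.2758) theta=-31/9900 (≈-0.0031)
After 5 (propagate distance d=6): x=-1181/275 (≈-4.2945) theta=-31/9900 (≈-0.0031)
After 6 (thin lens f=56): x=-1181/275 (≈-4.2945) theta=2039/27720 (≈0.0736)
After 7 (propagate distance d=9): x=-55941/15400 (≈-3.6325) theta=2039/27720 (≈0.0736)
After 8 (curved mirror R=93): x=-55941/15400 (≈-3.6325) theta=651691/4296600 (≈0.1517)
After 9 (propagate distance d=43 (to screen)): x=6207587/2148300 (≈2.8895) theta=651691/4296600 (≈0.1517)
Rounded to 4 decimal places: x = 2.8895

Answer: 2.8895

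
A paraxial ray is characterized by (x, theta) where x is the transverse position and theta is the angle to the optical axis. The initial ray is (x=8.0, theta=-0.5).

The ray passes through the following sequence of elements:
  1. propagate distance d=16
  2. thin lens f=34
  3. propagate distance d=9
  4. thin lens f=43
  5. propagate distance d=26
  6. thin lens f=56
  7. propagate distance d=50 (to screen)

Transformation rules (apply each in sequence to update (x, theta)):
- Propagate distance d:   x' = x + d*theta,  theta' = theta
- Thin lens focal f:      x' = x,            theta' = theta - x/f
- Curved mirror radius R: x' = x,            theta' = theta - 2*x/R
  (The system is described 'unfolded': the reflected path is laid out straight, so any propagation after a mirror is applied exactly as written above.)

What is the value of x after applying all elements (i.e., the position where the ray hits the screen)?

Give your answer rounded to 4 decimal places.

Answer: -21.3509

Derivation:
Initial: x=8.0000 theta=-0.5000
After 1 (propagate distance d=16): x=0.0000 theta=-0.5000
After 2 (thin lens f=34): x=0.0000 theta=-0.5000
After 3 (propagate distance d=9): x=-4.5000 theta=-0.5000
After 4 (thin lens f=43): x=-4.5000 theta=-17/43 (≈-0.3953)
After 5 (propagate distance d=26): x=-1271/86 (≈-14.7791) theta=-17/43 (≈-0.3953)
After 6 (thin lens f=56): x=-1271/86 (≈-14.7791) theta=-633/4816 (≈-0.1314)
After 7 (propagate distance d=50 (to screen)): x=-51413/2408 (≈-21.3509) theta=-633/4816 (≈-0.1314)
Rounded to 4 decimal places: x = -21.3509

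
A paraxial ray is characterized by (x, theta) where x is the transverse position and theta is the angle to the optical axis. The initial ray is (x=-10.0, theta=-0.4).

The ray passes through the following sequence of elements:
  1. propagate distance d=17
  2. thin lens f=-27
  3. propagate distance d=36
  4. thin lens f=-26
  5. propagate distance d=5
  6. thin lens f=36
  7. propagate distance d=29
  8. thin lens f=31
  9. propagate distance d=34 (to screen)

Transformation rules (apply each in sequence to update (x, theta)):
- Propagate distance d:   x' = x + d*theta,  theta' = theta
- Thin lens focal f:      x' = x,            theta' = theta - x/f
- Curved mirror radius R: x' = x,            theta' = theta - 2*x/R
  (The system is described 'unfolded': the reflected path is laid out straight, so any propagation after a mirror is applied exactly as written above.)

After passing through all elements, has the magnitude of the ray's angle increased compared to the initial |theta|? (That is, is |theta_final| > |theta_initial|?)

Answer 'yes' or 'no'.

Initial: x=-10.0000 theta=-0.4000
After 1 (propagate distance d=17): x=-16.8000 theta=-0.4000
After 2 (thin lens f=-27): x=-16.8000 theta=-46/45 (≈-1.0222)
After 3 (propagate distance d=36): x=-53.6000 theta=-46/45 (≈-1.0222)
After 4 (thin lens f=-26): x=-53.6000 theta=-1804/585 (≈-3.0838)
After 5 (propagate distance d=5): x=-40376/585 (≈-69.0188) theta=-1804/585 (≈-3.0838)
After 6 (thin lens f=36): x=-40376/585 (≈-69.0188) theta=-6142/5265 (≈-1.1666)
After 7 (propagate distance d=29): x=-41654/405 (≈-102.8494) theta=-6142/5265 (≈-1.1666)
After 8 (thin lens f=31): x=-41654/405 (≈-102.8494) theta=70220/32643 (≈2.1512)
After 9 (propagate distance d=34 (to screen)): x=-4849162/163215 (≈-29.7103) theta=70220/32643 (≈2.1512)
|theta_initial|=0.4000 |theta_final|=70220/32643 (≈2.1512) -> increased

Answer: yes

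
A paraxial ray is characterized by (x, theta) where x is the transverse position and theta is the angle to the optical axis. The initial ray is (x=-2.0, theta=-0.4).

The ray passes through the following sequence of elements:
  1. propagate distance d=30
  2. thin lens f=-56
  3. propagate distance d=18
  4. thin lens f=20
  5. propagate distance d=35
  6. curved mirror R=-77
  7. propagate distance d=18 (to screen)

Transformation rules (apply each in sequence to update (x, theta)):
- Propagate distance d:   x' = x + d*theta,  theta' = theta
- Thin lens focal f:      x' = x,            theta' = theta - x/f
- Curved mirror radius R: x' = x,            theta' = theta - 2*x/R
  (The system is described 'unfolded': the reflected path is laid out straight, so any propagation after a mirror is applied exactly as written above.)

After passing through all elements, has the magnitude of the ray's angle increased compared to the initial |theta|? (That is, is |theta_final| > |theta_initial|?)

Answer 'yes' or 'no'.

Initial: x=-2.0000 theta=-0.4000
After 1 (propagate distance d=30): x=-14.0000 theta=-0.4000
After 2 (thin lens f=-56): x=-14.0000 theta=-0.6500
After 3 (propagate distance d=18): x=-25.7000 theta=-0.6500
After 4 (thin lens f=20): x=-25.7000 theta=0.6350
After 5 (propagate distance d=35): x=-3.4750 theta=0.6350
After 6 (curved mirror R=-77): x=-3.4750 theta=8389/15400 (≈0.5447)
After 7 (propagate distance d=18 (to screen)): x=97487/15400 (≈6.3303) theta=8389/15400 (≈0.5447)
|theta_initial|=0.4000 |theta_final|=8389/15400 (≈0.5447) -> increased

Answer: yes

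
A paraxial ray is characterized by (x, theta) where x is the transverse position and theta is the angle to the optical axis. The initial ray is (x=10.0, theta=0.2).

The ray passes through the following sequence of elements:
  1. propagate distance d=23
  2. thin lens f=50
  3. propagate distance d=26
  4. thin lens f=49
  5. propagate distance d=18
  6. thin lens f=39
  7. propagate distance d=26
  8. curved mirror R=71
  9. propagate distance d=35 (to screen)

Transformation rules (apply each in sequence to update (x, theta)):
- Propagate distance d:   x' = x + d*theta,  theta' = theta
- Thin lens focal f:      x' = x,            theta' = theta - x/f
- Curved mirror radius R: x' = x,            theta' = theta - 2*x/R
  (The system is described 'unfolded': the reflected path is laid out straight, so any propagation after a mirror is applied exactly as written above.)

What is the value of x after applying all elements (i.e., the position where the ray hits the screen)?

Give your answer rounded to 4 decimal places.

Initial: x=10.0000 theta=0.2000
After 1 (propagate distance d=23): x=14.6000 theta=0.2000
After 2 (thin lens f=50): x=14.6000 theta=-0.0920
After 3 (propagate distance d=26): x=12.2080 theta=-0.0920
After 4 (thin lens f=49): x=12.2080 theta=-597/1750 (≈-0.3411)
After 5 (propagate distance d=18): x=5309/875 (≈6.0674) theta=-597/1750 (≈-0.3411)
After 6 (thin lens f=39): x=5309/875 (≈6.0674) theta=-4843/9750 (≈-0.4967)
After 7 (propagate distance d=26): x=-17974/2625 (≈-6.8472) theta=-4843/9750 (≈-0.4967)
After 8 (curved mirror R=71): x=-17974/2625 (≈-6.8472) theta=-1472323/4845750 (≈-0.3038)
After 9 (propagate distance d=35 (to screen)): x=-28237103/1615250 (≈-17.4816) theta=-1472323/4845750 (≈-0.3038)
Rounded to 4 decimal places: x = -17.4816

Answer: -17.4816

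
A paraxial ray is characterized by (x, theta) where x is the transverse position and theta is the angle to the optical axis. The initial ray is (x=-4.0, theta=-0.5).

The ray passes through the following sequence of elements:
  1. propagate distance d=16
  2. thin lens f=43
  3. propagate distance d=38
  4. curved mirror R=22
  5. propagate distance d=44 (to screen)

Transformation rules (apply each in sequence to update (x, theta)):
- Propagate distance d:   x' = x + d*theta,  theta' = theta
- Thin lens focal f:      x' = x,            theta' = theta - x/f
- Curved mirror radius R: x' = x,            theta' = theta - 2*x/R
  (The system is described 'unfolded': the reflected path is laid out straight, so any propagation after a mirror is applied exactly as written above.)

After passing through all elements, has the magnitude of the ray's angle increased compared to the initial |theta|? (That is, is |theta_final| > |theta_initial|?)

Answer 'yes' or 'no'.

Answer: yes

Derivation:
Initial: x=-4.0000 theta=-0.5000
After 1 (propagate distance d=16): x=-12.0000 theta=-0.5000
After 2 (thin lens f=43): x=-12.0000 theta=-19/86 (≈-0.2209)
After 3 (propagate distance d=38): x=-877/43 (≈-20.3953) theta=-19/86 (≈-0.2209)
After 4 (curved mirror R=22): x=-877/43 (≈-20.3953) theta=1545/946 (≈1.6332)
After 5 (propagate distance d=44 (to screen)): x=2213/43 (≈51.4651) theta=1545/946 (≈1.6332)
|theta_initial|=0.5000 |theta_final|=1545/946 (≈1.6332) -> increased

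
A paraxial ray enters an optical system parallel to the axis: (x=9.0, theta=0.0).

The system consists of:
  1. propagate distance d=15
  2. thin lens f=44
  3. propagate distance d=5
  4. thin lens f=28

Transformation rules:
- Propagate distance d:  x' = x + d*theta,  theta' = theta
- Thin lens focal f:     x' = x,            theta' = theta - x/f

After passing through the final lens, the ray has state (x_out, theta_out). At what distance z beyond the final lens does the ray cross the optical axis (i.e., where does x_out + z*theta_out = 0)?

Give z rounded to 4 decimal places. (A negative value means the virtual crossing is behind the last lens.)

Answer: 16.2985

Derivation:
Initial: x=9.0000 theta=0.0000
After 1 (propagate distance d=15): x=9.0000 theta=0.0000
After 2 (thin lens f=44): x=9.0000 theta=-9/44 (≈-0.2045)
After 3 (propagate distance d=5): x=351/44 (≈7.9773) theta=-9/44 (≈-0.2045)
After 4 (thin lens f=28): x=351/44 (≈7.9773) theta=-603/1232 (≈-0.4894)
z_focus = -x_out/theta_out = -(351/44)/(-603/1232) = 1092/67 ≈ 16.2985
Rounded to 4 decimal places: z = 16.2985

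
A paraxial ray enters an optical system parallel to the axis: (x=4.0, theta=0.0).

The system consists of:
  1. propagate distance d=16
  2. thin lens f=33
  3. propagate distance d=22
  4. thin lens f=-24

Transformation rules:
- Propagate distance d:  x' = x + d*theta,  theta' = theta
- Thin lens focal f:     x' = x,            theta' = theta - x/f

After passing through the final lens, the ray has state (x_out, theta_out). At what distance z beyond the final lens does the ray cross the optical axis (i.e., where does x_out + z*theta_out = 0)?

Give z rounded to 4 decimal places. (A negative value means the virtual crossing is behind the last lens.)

Initial: x=4.0000 theta=0.0000
After 1 (propagate distance d=16): x=4.0000 theta=0.0000
After 2 (thin lens f=33): x=4.0000 theta=-4/33 (≈-0.1212)
After 3 (propagate distance d=22): x=4/3 (≈1.3333) theta=-4/33 (≈-0.1212)
After 4 (thin lens f=-24): x=4/3 (≈1.3333) theta=-13/198 (≈-0.0657)
z_focus = -x_out/theta_out = -(4/3)/(-13/198) = 264/13 ≈ 20.3077
Rounded to 4 decimal places: z = 20.3077

Answer: 20.3077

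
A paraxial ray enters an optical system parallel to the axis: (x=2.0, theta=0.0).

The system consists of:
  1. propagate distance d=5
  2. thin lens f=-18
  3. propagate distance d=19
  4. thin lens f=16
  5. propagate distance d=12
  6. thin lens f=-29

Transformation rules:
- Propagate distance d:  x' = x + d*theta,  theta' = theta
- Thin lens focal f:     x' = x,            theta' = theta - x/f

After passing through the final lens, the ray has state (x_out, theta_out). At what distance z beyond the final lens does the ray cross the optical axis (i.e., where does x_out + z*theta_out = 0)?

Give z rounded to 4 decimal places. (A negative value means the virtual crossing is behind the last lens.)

Answer: 36.6543

Derivation:
Initial: x=2.0000 theta=0.0000
After 1 (propagate distance d=5): x=2.0000 theta=0.0000
After 2 (thin lens f=-18): x=2.0000 theta=1/9 (≈0.1111)
After 3 (propagate distance d=19): x=37/9 (≈4.1111) theta=1/9 (≈0.1111)
After 4 (thin lens f=16): x=37/9 (≈4.1111) theta=-7/48 (≈-0.1458)
After 5 (propagate distance d=12): x=85/36 (≈2.3611) theta=-7/48 (≈-0.1458)
After 6 (thin lens f=-29): x=85/36 (≈2.3611) theta=-269/4176 (≈-0.0644)
z_focus = -x_out/theta_out = -(85/36)/(-269/4176) = 9860/269 ≈ 36.6543
Rounded to 4 decimal places: z = 36.6543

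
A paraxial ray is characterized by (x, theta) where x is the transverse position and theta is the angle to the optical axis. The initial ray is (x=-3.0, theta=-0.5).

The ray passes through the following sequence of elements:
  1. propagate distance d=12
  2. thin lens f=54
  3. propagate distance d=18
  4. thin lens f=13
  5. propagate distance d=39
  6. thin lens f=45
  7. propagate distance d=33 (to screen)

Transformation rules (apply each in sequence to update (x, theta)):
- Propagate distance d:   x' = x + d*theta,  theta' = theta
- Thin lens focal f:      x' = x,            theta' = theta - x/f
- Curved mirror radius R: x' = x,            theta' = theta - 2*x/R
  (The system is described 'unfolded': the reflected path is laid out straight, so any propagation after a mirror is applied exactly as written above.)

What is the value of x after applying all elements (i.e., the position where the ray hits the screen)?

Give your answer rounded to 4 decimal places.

Answer: 31.6103

Derivation:
Initial: x=-3.0000 theta=-0.5000
After 1 (propagate distance d=12): x=-9.0000 theta=-0.5000
After 2 (thin lens f=54): x=-9.0000 theta=-1/3 (≈-0.3333)
After 3 (propagate distance d=18): x=-15.0000 theta=-1/3 (≈-0.3333)
After 4 (thin lens f=13): x=-15.0000 theta=32/39 (≈0.8205)
After 5 (propagate distance d=39): x=17.0000 theta=32/39 (≈0.8205)
After 6 (thin lens f=45): x=17.0000 theta=259/585 (≈0.4427)
After 7 (propagate distance d=33 (to screen)): x=6164/195 (≈31.6103) theta=259/585 (≈0.4427)
Rounded to 4 decimal places: x = 31.6103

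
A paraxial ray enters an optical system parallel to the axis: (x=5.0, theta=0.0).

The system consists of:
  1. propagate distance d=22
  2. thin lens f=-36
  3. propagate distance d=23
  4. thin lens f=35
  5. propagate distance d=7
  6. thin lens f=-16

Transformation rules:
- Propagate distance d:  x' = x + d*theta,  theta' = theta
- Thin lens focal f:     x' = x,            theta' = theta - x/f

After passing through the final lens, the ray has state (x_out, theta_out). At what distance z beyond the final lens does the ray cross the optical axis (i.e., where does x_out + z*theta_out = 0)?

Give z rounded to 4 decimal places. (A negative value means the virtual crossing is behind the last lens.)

Answer: -20.0608

Derivation:
Initial: x=5.0000 theta=0.0000
After 1 (propagate distance d=22): x=5.0000 theta=0.0000
After 2 (thin lens f=-36): x=5.0000 theta=5/36 (≈0.1389)
After 3 (propagate distance d=23): x=295/36 (≈8.1944) theta=5/36 (≈0.1389)
After 4 (thin lens f=35): x=295/36 (≈8.1944) theta=-2/21 (≈-0.0952)
After 5 (propagate distance d=7): x=271/36 (≈7.5278) theta=-2/21 (≈-0.0952)
After 6 (thin lens f=-16): x=271/36 (≈7.5278) theta=1513/4032 (≈0.3752)
z_focus = -x_out/theta_out = -(271/36)/(1513/4032) = -30352/1513 ≈ -20.0608
Rounded to 4 decimal places: z = -20.0608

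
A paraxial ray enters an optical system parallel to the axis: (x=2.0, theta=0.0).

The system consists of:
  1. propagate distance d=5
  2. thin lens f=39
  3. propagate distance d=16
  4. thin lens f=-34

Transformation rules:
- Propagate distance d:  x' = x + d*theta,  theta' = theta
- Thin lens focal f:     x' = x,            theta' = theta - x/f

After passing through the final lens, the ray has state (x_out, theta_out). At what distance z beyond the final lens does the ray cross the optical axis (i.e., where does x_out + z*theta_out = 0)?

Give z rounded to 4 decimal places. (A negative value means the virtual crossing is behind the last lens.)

Answer: 71.0909

Derivation:
Initial: x=2.0000 theta=0.0000
After 1 (propagate distance d=5): x=2.0000 theta=0.0000
After 2 (thin lens f=39): x=2.0000 theta=-2/39 (≈-0.0513)
After 3 (propagate distance d=16): x=46/39 (≈1.1795) theta=-2/39 (≈-0.0513)
After 4 (thin lens f=-34): x=46/39 (≈1.1795) theta=-11/663 (≈-0.0166)
z_focus = -x_out/theta_out = -(46/39)/(-11/663) = 782/11 ≈ 71.0909
Rounded to 4 decimal places: z = 71.0909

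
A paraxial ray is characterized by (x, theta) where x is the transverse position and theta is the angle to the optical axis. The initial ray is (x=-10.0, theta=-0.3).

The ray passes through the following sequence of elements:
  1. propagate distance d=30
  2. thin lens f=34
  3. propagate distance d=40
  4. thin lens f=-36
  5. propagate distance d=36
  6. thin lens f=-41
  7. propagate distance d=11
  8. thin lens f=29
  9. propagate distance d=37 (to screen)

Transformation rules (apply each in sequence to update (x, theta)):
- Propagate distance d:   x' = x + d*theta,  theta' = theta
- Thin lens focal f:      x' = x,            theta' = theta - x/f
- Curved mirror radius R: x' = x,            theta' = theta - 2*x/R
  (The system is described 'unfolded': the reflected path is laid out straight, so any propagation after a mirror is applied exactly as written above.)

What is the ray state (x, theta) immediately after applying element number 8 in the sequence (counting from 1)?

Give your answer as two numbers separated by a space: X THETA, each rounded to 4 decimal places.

Initial: x=-10.0000 theta=-0.3000
After 1 (propagate distance d=30): x=-19.0000 theta=-0.3000
After 2 (thin lens f=34): x=-19.0000 theta=22/85 (≈0.2588)
After 3 (propagate distance d=40): x=-147/17 (≈-8.6471) theta=22/85 (≈0.2588)
After 4 (thin lens f=-36): x=-147/17 (≈-8.6471) theta=19/1020 (≈0.0186)
After 5 (propagate distance d=36): x=-678/85 (≈-7.9765) theta=19/1020 (≈0.0186)
After 6 (thin lens f=-41): x=-678/85 (≈-7.9765) theta=-7357/41820 (≈-0.1759)
After 7 (propagate distance d=11): x=-414503/41820 (≈-9.9116) theta=-7357/41820 (≈-0.1759)
After 8 (thin lens f=29): x=-414503/41820 (≈-9.9116) theta=6705/40426 (≈0.1659)
Rounded to 4 decimal places: x = -9.9116, theta = 0.1659

Answer: -9.9116 0.1659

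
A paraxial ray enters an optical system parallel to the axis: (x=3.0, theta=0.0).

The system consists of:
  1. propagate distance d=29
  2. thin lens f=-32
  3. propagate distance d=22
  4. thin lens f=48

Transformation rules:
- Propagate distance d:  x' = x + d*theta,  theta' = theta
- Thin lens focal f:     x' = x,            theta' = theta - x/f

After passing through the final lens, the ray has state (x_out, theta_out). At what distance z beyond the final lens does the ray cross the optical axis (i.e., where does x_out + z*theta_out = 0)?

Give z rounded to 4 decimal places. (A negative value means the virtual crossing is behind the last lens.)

Answer: 432.0000

Derivation:
Initial: x=3.0000 theta=0.0000
After 1 (propagate distance d=29): x=3.0000 theta=0.0000
After 2 (thin lens f=-32): x=3.0000 theta=3/32 (≈0.0938)
After 3 (propagate distance d=22): x=5.0625 theta=3/32 (≈0.0938)
After 4 (thin lens f=48): x=5.0625 theta=-3/256 (≈-0.0117)
z_focus = -x_out/theta_out = -(5.0625)/(-3/256) = 432.0000
Rounded to 4 decimal places: z = 432.0000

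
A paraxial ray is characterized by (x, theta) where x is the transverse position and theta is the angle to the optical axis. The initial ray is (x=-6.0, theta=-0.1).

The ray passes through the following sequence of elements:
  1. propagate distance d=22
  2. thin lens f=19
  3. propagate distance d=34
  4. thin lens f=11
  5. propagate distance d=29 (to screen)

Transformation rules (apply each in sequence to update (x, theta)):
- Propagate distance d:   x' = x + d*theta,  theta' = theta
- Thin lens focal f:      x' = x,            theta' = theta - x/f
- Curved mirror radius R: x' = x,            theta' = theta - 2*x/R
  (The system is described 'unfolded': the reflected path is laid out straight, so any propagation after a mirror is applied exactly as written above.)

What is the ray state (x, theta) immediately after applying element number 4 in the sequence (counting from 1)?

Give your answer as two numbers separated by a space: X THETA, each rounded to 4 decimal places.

Answer: 3.0737 0.0522

Derivation:
Initial: x=-6.0000 theta=-0.1000
After 1 (propagate distance d=22): x=-8.2000 theta=-0.1000
After 2 (thin lens f=19): x=-8.2000 theta=63/190 (≈0.3316)
After 3 (propagate distance d=34): x=292/95 (≈3.0737) theta=63/190 (≈0.3316)
After 4 (thin lens f=11): x=292/95 (≈3.0737) theta=109/2090 (≈0.0522)
Rounded to 4 decimal places: x = 3.0737, theta = 0.0522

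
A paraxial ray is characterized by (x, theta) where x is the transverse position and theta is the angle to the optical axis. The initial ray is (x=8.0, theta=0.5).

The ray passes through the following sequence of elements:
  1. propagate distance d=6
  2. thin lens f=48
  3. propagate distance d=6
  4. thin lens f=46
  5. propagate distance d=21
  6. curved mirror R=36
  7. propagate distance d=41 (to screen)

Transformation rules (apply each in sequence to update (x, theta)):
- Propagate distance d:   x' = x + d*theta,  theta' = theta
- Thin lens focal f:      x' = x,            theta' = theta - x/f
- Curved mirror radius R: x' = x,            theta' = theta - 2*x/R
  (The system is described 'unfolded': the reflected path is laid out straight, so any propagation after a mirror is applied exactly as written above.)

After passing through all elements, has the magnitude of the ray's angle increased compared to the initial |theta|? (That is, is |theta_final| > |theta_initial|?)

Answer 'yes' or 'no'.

Answer: yes

Derivation:
Initial: x=8.0000 theta=0.5000
After 1 (propagate distance d=6): x=11.0000 theta=0.5000
After 2 (thin lens f=48): x=11.0000 theta=13/48 (≈0.2708)
After 3 (propagate distance d=6): x=12.6250 theta=13/48 (≈0.2708)
After 4 (thin lens f=46): x=12.6250 theta=-1/276 (≈-0.0036)
After 5 (propagate distance d=21): x=2309/184 (≈12.5489) theta=-1/276 (≈-0.0036)
After 6 (curved mirror R=36): x=2309/184 (≈12.5489) theta=-2321/3312 (≈-0.7008)
After 7 (propagate distance d=41 (to screen)): x=-53599/3312 (≈-16.1833) theta=-2321/3312 (≈-0.7008)
|theta_initial|=0.5000 |theta_final|=2321/3312 (≈0.7008) -> increased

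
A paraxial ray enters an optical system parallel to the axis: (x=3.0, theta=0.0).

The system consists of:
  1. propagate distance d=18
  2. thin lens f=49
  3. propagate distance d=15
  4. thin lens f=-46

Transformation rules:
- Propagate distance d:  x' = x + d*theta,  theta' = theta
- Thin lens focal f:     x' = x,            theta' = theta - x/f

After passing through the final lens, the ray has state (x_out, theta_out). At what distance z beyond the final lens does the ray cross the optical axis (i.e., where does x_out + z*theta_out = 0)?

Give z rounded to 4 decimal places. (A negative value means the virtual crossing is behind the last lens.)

Initial: x=3.0000 theta=0.0000
After 1 (propagate distance d=18): x=3.0000 theta=0.0000
After 2 (thin lens f=49): x=3.0000 theta=-3/49 (≈-0.0612)
After 3 (propagate distance d=15): x=102/49 (≈2.0816) theta=-3/49 (≈-0.0612)
After 4 (thin lens f=-46): x=102/49 (≈2.0816) theta=-18/1127 (≈-0.0160)
z_focus = -x_out/theta_out = -(102/49)/(-18/1127) = 391/3 ≈ 130.3333
Rounded to 4 decimal places: z = 130.3333

Answer: 130.3333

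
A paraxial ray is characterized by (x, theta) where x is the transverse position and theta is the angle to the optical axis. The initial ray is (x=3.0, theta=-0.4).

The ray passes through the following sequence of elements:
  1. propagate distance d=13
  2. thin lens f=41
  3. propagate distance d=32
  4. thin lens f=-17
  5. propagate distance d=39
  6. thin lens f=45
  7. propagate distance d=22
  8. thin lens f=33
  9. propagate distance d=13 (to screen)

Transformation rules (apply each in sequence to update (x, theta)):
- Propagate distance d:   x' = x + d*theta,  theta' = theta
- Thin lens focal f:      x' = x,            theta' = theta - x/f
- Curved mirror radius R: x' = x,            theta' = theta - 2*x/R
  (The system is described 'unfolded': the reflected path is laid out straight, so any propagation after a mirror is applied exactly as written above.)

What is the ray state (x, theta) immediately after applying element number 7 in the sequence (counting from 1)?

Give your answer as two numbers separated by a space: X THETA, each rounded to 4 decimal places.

Initial: x=3.0000 theta=-0.4000
After 1 (propagate distance d=13): x=-2.2000 theta=-0.4000
After 2 (thin lens f=41): x=-2.2000 theta=-71/205 (≈-0.3463)
After 3 (propagate distance d=32): x=-2723/205 (≈-13.2829) theta=-71/205 (≈-0.3463)
After 4 (thin lens f=-17): x=-2723/205 (≈-13.2829) theta=-786/697 (≈-1.1277)
After 5 (propagate distance d=39): x=-199561/3485 (≈-57.2628) theta=-786/697 (≈-1.1277)
After 6 (thin lens f=45): x=-199561/3485 (≈-57.2628) theta=22711/156825 (≈0.1448)
After 7 (propagate distance d=22): x=-498859/9225 (≈-54.0769) theta=22711/156825 (≈0.1448)
Rounded to 4 decimal places: x = -54.0769, theta = 0.1448

Answer: -54.0769 0.1448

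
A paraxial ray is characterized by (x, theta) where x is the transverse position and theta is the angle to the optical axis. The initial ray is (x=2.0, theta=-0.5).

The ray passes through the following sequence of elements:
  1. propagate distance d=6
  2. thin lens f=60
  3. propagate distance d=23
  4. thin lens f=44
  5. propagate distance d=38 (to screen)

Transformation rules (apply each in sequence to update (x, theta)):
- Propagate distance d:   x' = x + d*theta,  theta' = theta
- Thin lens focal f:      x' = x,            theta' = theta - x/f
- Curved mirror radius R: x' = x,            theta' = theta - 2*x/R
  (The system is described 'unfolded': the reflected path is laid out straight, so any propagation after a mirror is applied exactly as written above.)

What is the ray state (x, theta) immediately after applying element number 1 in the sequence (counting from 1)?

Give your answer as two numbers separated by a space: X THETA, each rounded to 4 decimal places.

Answer: -1.0000 -0.5000

Derivation:
Initial: x=2.0000 theta=-0.5000
After 1 (propagate distance d=6): x=-1.0000 theta=-0.5000
Rounded to 4 decimal places: x = -1.0000, theta = -0.5000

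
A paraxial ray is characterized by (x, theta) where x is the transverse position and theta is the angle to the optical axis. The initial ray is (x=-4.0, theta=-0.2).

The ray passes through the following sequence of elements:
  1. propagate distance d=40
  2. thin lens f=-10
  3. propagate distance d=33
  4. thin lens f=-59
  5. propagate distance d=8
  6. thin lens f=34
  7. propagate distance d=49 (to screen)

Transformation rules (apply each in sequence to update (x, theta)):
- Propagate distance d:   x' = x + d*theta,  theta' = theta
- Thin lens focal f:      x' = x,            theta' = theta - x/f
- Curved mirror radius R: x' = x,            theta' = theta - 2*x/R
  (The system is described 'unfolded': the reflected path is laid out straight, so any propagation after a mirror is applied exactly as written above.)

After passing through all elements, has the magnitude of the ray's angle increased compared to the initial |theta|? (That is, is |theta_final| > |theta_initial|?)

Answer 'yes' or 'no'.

Initial: x=-4.0000 theta=-0.2000
After 1 (propagate distance d=40): x=-12.0000 theta=-0.2000
After 2 (thin lens f=-10): x=-12.0000 theta=-1.4000
After 3 (propagate distance d=33): x=-58.2000 theta=-1.4000
After 4 (thin lens f=-59): x=-58.2000 theta=-704/295 (≈-2.3864)
After 5 (propagate distance d=8): x=-22801/295 (≈-77.2915) theta=-704/295 (≈-2.3864)
After 6 (thin lens f=34): x=-22801/295 (≈-77.2915) theta=-227/2006 (≈-0.1132)
After 7 (propagate distance d=49 (to screen)): x=-830849/10030 (≈-82.8364) theta=-227/2006 (≈-0.1132)
|theta_initial|=0.2000 |theta_final|=227/2006 (≈0.1132) -> not increased

Answer: no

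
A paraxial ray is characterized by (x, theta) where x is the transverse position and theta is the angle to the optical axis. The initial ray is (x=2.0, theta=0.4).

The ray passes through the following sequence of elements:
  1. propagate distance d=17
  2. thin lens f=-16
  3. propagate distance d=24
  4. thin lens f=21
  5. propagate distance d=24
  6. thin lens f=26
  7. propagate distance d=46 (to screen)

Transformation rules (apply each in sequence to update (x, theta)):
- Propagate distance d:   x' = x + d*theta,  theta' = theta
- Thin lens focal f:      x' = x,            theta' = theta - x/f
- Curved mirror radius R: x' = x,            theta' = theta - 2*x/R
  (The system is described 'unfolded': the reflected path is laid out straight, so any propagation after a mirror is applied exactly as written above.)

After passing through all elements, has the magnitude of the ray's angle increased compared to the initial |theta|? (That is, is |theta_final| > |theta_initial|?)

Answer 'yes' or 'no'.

Initial: x=2.0000 theta=0.4000
After 1 (propagate distance d=17): x=8.8000 theta=0.4000
After 2 (thin lens f=-16): x=8.8000 theta=0.9500
After 3 (propagate distance d=24): x=31.6000 theta=0.9500
After 4 (thin lens f=21): x=31.6000 theta=-233/420 (≈-0.5548)
After 5 (propagate distance d=24): x=128/7 (≈18.2857) theta=-233/420 (≈-0.5548)
After 6 (thin lens f=26): x=128/7 (≈18.2857) theta=-6869/5460 (≈-1.2581)
After 7 (propagate distance d=46 (to screen)): x=-108067/2730 (≈-39.5850) theta=-6869/5460 (≈-1.2581)
|theta_initial|=0.4000 |theta_final|=6869/5460 (≈1.2581) -> increased

Answer: yes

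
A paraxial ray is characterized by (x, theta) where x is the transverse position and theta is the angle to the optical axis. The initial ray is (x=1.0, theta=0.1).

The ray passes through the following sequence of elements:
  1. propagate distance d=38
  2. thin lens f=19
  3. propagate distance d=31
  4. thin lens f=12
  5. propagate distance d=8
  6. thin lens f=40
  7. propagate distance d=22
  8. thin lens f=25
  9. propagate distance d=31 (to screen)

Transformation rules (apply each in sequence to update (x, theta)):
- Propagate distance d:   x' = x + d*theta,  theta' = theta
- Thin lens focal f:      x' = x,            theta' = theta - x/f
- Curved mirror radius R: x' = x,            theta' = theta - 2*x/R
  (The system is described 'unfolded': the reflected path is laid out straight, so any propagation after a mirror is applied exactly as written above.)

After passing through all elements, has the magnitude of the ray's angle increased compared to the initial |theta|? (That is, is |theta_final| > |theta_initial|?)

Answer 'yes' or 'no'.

Initial: x=1.0000 theta=0.1000
After 1 (propagate distance d=38): x=4.8000 theta=0.1000
After 2 (thin lens f=19): x=4.8000 theta=-29/190 (≈-0.1526)
After 3 (propagate distance d=31): x=13/190 (≈0.0684) theta=-29/190 (≈-0.1526)
After 4 (thin lens f=12): x=13/190 (≈0.0684) theta=-19/120 (≈-0.1583)
After 5 (propagate distance d=8): x=-683/570 (≈-1.1982) theta=-19/120 (≈-0.1583)
After 6 (thin lens f=40): x=-683/570 (≈-1.1982) theta=-2927/22800 (≈-0.1284)
After 7 (propagate distance d=22): x=-45857/11400 (≈-4.0225) theta=-2927/22800 (≈-0.1284)
After 8 (thin lens f=25): x=-45857/11400 (≈-4.0225) theta=18539/570000 (≈0.0325)
After 9 (propagate distance d=31 (to screen)): x=-1718141/570000 (≈-3.0143) theta=18539/570000 (≈0.0325)
|theta_initial|=0.1000 |theta_final|=18539/570000 (≈0.0325) -> not increased

Answer: no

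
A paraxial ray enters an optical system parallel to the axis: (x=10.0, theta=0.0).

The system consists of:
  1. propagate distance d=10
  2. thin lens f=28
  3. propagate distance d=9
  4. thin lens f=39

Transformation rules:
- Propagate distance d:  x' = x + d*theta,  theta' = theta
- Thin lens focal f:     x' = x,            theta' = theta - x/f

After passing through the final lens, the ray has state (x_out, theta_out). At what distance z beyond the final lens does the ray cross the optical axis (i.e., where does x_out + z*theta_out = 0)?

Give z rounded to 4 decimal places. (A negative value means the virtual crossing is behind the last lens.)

Answer: 12.7759

Derivation:
Initial: x=10.0000 theta=0.0000
After 1 (propagate distance d=10): x=10.0000 theta=0.0000
After 2 (thin lens f=28): x=10.0000 theta=-5/14 (≈-0.3571)
After 3 (propagate distance d=9): x=95/14 (≈6.7857) theta=-5/14 (≈-0.3571)
After 4 (thin lens f=39): x=95/14 (≈6.7857) theta=-145/273 (≈-0.5311)
z_focus = -x_out/theta_out = -(95/14)/(-145/273) = 741/58 ≈ 12.7759
Rounded to 4 decimal places: z = 12.7759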